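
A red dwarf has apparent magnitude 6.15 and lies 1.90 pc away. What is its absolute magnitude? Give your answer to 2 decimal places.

5 log₁₀(d/10 pc) = 5 log₁₀(1.900) − 5 = -3.606
M = m − 5 log₁₀(d/10) = 6.15 + 3.606 = 9.756

M ≈ 9.76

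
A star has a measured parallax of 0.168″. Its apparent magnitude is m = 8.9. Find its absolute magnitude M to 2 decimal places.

d = 1/p = 1/0.168″ = 5.952 pc
5 log₁₀(d/10 pc) = 5 log₁₀(5.952) − 5 = -1.127
M = m − 5 log₁₀(d/10) = 8.9 + 1.127 = 10.027

M ≈ 10.03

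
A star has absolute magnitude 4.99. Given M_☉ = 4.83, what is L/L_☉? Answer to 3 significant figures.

L/L_☉ ≈ 0.863

M − M_☉ = 4.99 − 4.83 = 0.160
L/L_☉ = 10^(−0.4 (M − M_☉)) = 10^-0.064 = 0.8630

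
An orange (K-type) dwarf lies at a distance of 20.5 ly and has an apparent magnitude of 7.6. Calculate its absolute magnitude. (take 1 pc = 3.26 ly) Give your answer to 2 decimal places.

M ≈ 8.61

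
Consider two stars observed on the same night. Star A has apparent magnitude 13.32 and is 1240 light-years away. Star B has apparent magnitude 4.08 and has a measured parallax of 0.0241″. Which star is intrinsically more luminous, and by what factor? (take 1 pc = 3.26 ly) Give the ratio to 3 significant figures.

Star A: d = 1240 ly / 3.26 = 380.4 pc
Star A: M = m − 5 log₁₀ d + 5 = 13.32 − 5·2.5802 + 5 = 5.419
Star B: d = 1/p = 1/0.0241″ = 41.49 pc
Star B: M = m − 5 log₁₀ d + 5 = 4.08 − 5·1.6180 + 5 = 0.990
ΔM = M_A − M_B = 5.419 − (0.990) = 4.429; smaller M is more luminous → Star B.
L ratio = 10^(0.4 |ΔM|) = 10^1.772 = 59.10

Star B is more luminous, by a factor of 59.1.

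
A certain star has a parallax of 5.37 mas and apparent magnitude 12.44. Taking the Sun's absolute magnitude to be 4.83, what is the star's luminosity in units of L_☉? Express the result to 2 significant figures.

L/L_☉ ≈ 0.31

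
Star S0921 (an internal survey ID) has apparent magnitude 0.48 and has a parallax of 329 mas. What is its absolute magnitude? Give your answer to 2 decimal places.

p = 329 mas = 0.329″ → d = 1/p = 3.040 pc
5 log₁₀(d/10 pc) = 5 log₁₀(3.040) − 5 = -2.586
M = m − 5 log₁₀(d/10) = 0.48 + 2.586 = 3.066

M ≈ 3.07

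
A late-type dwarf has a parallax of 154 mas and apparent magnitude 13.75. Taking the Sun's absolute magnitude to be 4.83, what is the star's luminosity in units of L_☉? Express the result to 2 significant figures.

d = 1/p = 1000/154 mas = 6.494 pc
M = m − 5 log₁₀ d + 5 = 13.75 − 5·0.8125 + 5 = 14.688
M − M_☉ = 14.688 − 4.83 = 9.858
L/L_☉ = 10^(−0.4 × 9.858) = 1.140×10^-4

L/L_☉ ≈ 1.1×10^-4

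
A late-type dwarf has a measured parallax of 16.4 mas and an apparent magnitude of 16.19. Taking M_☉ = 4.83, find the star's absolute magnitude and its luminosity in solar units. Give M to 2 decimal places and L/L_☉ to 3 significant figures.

M ≈ 12.26; L/L_☉ ≈ 1.06×10^-3

d = 1/p = 1000/16.4 mas = 60.98 pc
M = m − 5 log₁₀ d + 5 = 16.19 − 5·1.7852 + 5 = 12.264
M − M_☉ = 12.264 − 4.83 = 7.434
L/L_☉ = 10^(−0.4 × 7.434) = 1.062×10^-3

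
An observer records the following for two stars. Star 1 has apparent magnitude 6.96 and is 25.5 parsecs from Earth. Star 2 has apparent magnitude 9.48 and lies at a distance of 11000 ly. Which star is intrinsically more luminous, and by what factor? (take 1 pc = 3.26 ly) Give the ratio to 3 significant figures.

Star 2 is more luminous, by a factor of 1720.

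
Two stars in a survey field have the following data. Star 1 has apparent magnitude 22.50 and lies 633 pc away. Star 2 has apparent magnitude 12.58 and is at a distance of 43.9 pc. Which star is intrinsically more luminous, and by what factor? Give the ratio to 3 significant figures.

Star 2 is more luminous, by a factor of 44.7.

Star 1: M = m − 5 log₁₀ d + 5 = 22.50 − 5·2.8014 + 5 = 13.493
Star 2: M = m − 5 log₁₀ d + 5 = 12.58 − 5·1.6425 + 5 = 9.368
ΔM = M_1 − M_2 = 13.493 − (9.368) = 4.125; smaller M is more luminous → Star 2.
L ratio = 10^(0.4 |ΔM|) = 10^1.650 = 44.68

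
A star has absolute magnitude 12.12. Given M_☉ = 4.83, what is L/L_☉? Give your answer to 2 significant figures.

L/L_☉ ≈ 1.2×10^-3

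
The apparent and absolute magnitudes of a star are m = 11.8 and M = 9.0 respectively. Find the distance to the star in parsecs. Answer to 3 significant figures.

μ = m − M = 2.800
m − M = 5 log₁₀ d − 5
log₁₀ d = (m − M)/5 + 1 = 1.5600
d = 10^1.5600 = 36.31 pc

d ≈ 36.3 pc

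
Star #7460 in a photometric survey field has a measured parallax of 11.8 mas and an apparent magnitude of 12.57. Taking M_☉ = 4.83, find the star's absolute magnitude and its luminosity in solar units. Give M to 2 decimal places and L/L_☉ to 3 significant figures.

d = 1/p = 1000/11.8 mas = 84.75 pc
M = m − 5 log₁₀ d + 5 = 12.57 − 5·1.9281 + 5 = 7.929
M − M_☉ = 7.929 − 4.83 = 3.099
L/L_☉ = 10^(−0.4 × 3.099) = 0.05758

M ≈ 7.93; L/L_☉ ≈ 0.0576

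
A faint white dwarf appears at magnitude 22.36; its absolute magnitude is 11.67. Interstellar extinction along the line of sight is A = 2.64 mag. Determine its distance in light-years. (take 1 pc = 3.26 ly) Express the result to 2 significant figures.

d ≈ 1300 ly

m − M = 5 log₁₀(d/10 pc) + A  ⇒  22.36 − (11.67) − 2.64 = 5 log₁₀(d/10)
8.050 = 5 log₁₀(d/10)
log₁₀ d = (m − M − A)/5 + 1 = 2.6100
d = 10^2.6100 = 407.4 pc
= 1328 ly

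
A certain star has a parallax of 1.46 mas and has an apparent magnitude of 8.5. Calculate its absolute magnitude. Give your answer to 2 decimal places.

M ≈ -0.68

p = 1.46 mas = 1.46×10^-3″ → d = 1/p = 684.9 pc
5 log₁₀(d/10 pc) = 5 log₁₀(684.9) − 5 = 9.178
M = m − 5 log₁₀(d/10) = 8.5 − 9.178 = -0.678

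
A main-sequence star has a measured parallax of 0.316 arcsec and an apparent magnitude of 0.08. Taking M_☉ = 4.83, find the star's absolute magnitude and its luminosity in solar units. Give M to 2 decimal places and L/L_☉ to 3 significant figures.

M ≈ 2.58; L/L_☉ ≈ 7.95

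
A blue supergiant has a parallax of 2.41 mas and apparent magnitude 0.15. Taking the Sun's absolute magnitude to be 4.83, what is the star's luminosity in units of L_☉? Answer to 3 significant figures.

d = 1/p = 1000/2.41 mas = 414.9 pc
M = m − 5 log₁₀ d + 5 = 0.15 − 5·2.6180 + 5 = -7.940
M − M_☉ = -7.940 − 4.83 = -12.770
L/L_☉ = 10^(−0.4 × -12.770) = 128200

L/L_☉ ≈ 128000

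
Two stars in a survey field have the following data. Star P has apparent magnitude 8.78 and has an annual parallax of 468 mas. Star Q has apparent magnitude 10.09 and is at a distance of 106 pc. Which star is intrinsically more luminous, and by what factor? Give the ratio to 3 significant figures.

Star Q is more luminous, by a factor of 736.

Star P: p = 468 mas = 0.468″ → d = 1/p = 2.137 pc
Star P: M = m − 5 log₁₀ d + 5 = 8.78 − 5·0.3298 + 5 = 12.131
Star Q: M = m − 5 log₁₀ d + 5 = 10.09 − 5·2.0253 + 5 = 4.963
ΔM = M_P − M_Q = 12.131 − (4.963) = 7.168; smaller M is more luminous → Star Q.
L ratio = 10^(0.4 |ΔM|) = 10^2.867 = 736.4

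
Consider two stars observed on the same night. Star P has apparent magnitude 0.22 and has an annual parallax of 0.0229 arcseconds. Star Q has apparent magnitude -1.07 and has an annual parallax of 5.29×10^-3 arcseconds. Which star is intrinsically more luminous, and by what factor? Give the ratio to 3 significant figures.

Star P: d = 1/p = 1/0.0229″ = 43.67 pc
Star P: M = m − 5 log₁₀ d + 5 = 0.22 − 5·1.6402 + 5 = -2.981
Star Q: d = 1/p = 1/5.29×10^-3″ = 189.0 pc
Star Q: M = m − 5 log₁₀ d + 5 = -1.07 − 5·2.2765 + 5 = -7.453
ΔM = M_P − M_Q = -2.981 − (-7.453) = 4.472; smaller M is more luminous → Star Q.
L ratio = 10^(0.4 |ΔM|) = 10^1.789 = 61.48

Star Q is more luminous, by a factor of 61.5.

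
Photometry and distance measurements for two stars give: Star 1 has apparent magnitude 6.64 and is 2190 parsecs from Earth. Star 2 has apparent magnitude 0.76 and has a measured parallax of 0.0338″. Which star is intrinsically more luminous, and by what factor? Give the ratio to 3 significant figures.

Star 1 is more luminous, by a factor of 24.4.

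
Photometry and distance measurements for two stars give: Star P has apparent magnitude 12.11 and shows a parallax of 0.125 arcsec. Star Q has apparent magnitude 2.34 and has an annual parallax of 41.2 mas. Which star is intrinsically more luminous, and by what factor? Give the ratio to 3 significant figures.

Star Q is more luminous, by a factor of 74500.

Star P: d = 1/p = 1/0.125″ = 8.000 pc
Star P: M = m − 5 log₁₀ d + 5 = 12.11 − 5·0.9031 + 5 = 12.595
Star Q: p = 41.2 mas = 0.0412″ → d = 1/p = 24.27 pc
Star Q: M = m − 5 log₁₀ d + 5 = 2.34 − 5·1.3851 + 5 = 0.414
ΔM = M_P − M_Q = 12.595 − (0.414) = 12.180; smaller M is more luminous → Star Q.
L ratio = 10^(0.4 |ΔM|) = 10^4.872 = 74480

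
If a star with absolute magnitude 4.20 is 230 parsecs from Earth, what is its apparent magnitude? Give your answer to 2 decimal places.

m ≈ 11.01

m = M + 5 log₁₀ d − 5 = 4.20 + 5·2.3617 − 5 = 11.009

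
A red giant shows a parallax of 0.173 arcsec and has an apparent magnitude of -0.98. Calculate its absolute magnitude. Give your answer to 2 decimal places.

M ≈ 0.21

d = 1/p = 1/0.173″ = 5.780 pc
5 log₁₀(d/10 pc) = 5 log₁₀(5.780) − 5 = -1.190
M = m − 5 log₁₀(d/10) = -0.98 + 1.190 = 0.210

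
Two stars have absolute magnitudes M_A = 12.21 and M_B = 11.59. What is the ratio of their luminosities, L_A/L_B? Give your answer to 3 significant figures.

L_A/L_B ≈ 0.565

ΔM = M_A − M_B = 0.62
L_A/L_B = 10^(−0.4 ΔM) = 10^-0.248 = 0.5649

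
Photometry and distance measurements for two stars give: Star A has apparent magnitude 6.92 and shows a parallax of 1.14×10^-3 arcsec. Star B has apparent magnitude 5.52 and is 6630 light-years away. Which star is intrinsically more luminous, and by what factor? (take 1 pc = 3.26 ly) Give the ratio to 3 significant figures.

Star B is more luminous, by a factor of 19.5.

Star A: d = 1/p = 1/1.14×10^-3″ = 877.2 pc
Star A: M = m − 5 log₁₀ d + 5 = 6.92 − 5·2.9431 + 5 = -2.795
Star B: d = 6630 ly / 3.26 = 2034 pc
Star B: M = m − 5 log₁₀ d + 5 = 5.52 − 5·3.3083 + 5 = -6.021
ΔM = M_A − M_B = -2.795 − (-6.021) = 3.226; smaller M is more luminous → Star B.
L ratio = 10^(0.4 |ΔM|) = 10^1.290 = 19.52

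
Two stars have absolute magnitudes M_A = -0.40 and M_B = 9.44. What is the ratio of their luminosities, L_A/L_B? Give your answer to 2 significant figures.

ΔM = M_A − M_B = -9.84
L_A/L_B = 10^(−0.4 ΔM) = 10^3.936 = 8630

L_A/L_B ≈ 8600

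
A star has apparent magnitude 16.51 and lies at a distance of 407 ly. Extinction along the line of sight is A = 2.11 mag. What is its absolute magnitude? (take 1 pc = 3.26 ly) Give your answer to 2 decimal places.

d = 407 ly / 3.26 = 124.8 pc
5 log₁₀(d/10 pc) = 5 log₁₀(124.8) − 5 = 5.482
M = m − 5 log₁₀(d/10) − A = 16.51 − 5.482 − 2.11 = 8.918

M ≈ 8.92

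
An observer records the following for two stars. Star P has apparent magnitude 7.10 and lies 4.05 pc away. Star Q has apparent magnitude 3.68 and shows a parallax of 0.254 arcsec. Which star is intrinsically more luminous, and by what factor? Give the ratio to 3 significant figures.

Star P: M = m − 5 log₁₀ d + 5 = 7.10 − 5·0.6075 + 5 = 9.063
Star Q: d = 1/p = 1/0.254″ = 3.937 pc
Star Q: M = m − 5 log₁₀ d + 5 = 3.68 − 5·0.5952 + 5 = 5.704
ΔM = M_P − M_Q = 9.063 − (5.704) = 3.359; smaller M is more luminous → Star Q.
L ratio = 10^(0.4 |ΔM|) = 10^1.343 = 22.05

Star Q is more luminous, by a factor of 22.1.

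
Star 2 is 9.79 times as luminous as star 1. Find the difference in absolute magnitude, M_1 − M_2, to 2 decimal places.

M_1 − M_2 ≈ 2.48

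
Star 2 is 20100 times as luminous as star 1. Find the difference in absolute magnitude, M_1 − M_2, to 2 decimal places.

Pogson: ΔM = −2.5 log₁₀(ratio) = −2.5 log₁₀(20100) = −2.5 × 4.3032 = -10.758
Star 2 is brighter so has the smaller magnitude: M_1 − M_2 is positive.

M_1 − M_2 ≈ 10.76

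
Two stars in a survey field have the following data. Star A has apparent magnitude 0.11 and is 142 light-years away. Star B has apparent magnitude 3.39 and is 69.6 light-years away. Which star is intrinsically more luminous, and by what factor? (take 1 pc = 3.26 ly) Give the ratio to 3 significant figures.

Star A: d = 142 ly / 3.26 = 43.56 pc
Star A: M = m − 5 log₁₀ d + 5 = 0.11 − 5·1.6391 + 5 = -3.085
Star B: d = 69.6 ly / 3.26 = 21.35 pc
Star B: M = m − 5 log₁₀ d + 5 = 3.39 − 5·1.3294 + 5 = 1.743
ΔM = M_A − M_B = -3.085 − (1.743) = -4.828; smaller M is more luminous → Star A.
L ratio = 10^(0.4 |ΔM|) = 10^1.931 = 85.38

Star A is more luminous, by a factor of 85.4.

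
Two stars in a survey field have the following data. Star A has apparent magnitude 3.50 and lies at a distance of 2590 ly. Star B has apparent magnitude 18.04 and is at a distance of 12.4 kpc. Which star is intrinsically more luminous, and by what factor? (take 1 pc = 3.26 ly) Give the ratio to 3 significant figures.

Star A is more luminous, by a factor of 2690.

Star A: d = 2590 ly / 3.26 = 794.5 pc
Star A: M = m − 5 log₁₀ d + 5 = 3.50 − 5·2.9001 + 5 = -6.000
Star B: d = 12.4 kpc = 12400 pc
Star B: M = m − 5 log₁₀ d + 5 = 18.04 − 5·4.0934 + 5 = 2.573
ΔM = M_A − M_B = -6.000 − (2.573) = -8.573; smaller M is more luminous → Star A.
L ratio = 10^(0.4 |ΔM|) = 10^3.429 = 2687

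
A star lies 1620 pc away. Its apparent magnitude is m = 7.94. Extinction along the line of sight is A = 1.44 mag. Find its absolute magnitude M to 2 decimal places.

M ≈ -4.55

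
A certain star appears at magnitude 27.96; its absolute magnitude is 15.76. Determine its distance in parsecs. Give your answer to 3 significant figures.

μ = m − M = 12.200
m − M = 5 log₁₀ d − 5
log₁₀ d = (m − M)/5 + 1 = 3.4400
d = 10^3.4400 = 2754 pc

d ≈ 2750 pc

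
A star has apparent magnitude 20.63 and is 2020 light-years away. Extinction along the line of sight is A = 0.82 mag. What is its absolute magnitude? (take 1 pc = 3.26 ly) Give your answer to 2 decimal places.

M ≈ 10.85

d = 2020 ly / 3.26 = 619.6 pc
5 log₁₀(d/10 pc) = 5 log₁₀(619.6) − 5 = 8.961
M = m − 5 log₁₀(d/10) − A = 20.63 − 8.961 − 0.82 = 10.849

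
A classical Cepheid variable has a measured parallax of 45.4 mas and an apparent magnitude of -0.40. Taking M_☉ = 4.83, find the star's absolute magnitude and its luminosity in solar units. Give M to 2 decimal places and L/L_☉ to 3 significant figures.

d = 1/p = 1000/45.4 mas = 22.03 pc
M = m − 5 log₁₀ d + 5 = -0.40 − 5·1.3429 + 5 = -2.115
M − M_☉ = -2.115 − 4.83 = -6.945
L/L_☉ = 10^(−0.4 × -6.945) = 599.6

M ≈ -2.11; L/L_☉ ≈ 600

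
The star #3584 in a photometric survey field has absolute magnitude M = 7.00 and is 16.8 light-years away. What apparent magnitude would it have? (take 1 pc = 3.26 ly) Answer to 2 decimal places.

d = 16.8 ly / 3.26 = 5.153 pc
m = M + 5 log₁₀ d − 5 = 7.00 + 5·0.7121 − 5 = 5.560

m ≈ 5.56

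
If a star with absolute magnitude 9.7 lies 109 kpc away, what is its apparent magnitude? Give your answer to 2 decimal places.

m ≈ 29.89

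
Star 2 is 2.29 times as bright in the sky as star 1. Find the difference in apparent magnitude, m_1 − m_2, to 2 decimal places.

m_1 − m_2 ≈ 0.90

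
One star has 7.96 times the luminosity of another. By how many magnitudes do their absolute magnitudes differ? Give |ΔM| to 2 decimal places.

Pogson: ΔM = −2.5 log₁₀(ratio) = −2.5 log₁₀(7.96) = −2.5 × 0.9009 = -2.252

|ΔM| ≈ 2.25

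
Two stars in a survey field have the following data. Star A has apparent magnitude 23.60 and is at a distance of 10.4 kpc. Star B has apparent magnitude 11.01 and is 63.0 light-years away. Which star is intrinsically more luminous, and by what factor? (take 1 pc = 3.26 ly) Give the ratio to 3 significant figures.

Star A: d = 10.4 kpc = 10400 pc
Star A: M = m − 5 log₁₀ d + 5 = 23.60 − 5·4.0170 + 5 = 8.515
Star B: d = 63.0 ly / 3.26 = 19.33 pc
Star B: M = m − 5 log₁₀ d + 5 = 11.01 − 5·1.2861 + 5 = 9.579
ΔM = M_A − M_B = 8.515 − (9.579) = -1.065; smaller M is more luminous → Star A.
L ratio = 10^(0.4 |ΔM|) = 10^0.426 = 2.666

Star A is more luminous, by a factor of 2.67.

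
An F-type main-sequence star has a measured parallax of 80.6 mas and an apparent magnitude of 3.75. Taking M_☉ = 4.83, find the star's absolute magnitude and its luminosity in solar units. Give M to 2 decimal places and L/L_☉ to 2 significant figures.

M ≈ 3.28; L/L_☉ ≈ 4.2

d = 1/p = 1000/80.6 mas = 12.41 pc
M = m − 5 log₁₀ d + 5 = 3.75 − 5·1.0937 + 5 = 3.282
M − M_☉ = 3.282 − 4.83 = -1.548
L/L_☉ = 10^(−0.4 × -1.548) = 4.162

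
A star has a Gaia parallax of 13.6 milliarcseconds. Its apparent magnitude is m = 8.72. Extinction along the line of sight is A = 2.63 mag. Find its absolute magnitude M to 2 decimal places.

p = 13.6 mas = 0.0136″ → d = 1/p = 73.53 pc
5 log₁₀(d/10 pc) = 5 log₁₀(73.53) − 5 = 4.332
M = m − 5 log₁₀(d/10) − A = 8.72 − 4.332 − 2.63 = 1.758

M ≈ 1.76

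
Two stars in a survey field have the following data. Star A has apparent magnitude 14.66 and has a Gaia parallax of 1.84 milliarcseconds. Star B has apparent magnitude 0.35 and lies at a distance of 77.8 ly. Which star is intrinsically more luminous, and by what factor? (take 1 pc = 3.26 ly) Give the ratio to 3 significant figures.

Star A: p = 1.84 mas = 1.84×10^-3″ → d = 1/p = 543.5 pc
Star A: M = m − 5 log₁₀ d + 5 = 14.66 − 5·2.7352 + 5 = 5.984
Star B: d = 77.8 ly / 3.26 = 23.87 pc
Star B: M = m − 5 log₁₀ d + 5 = 0.35 − 5·1.3778 + 5 = -1.539
ΔM = M_A − M_B = 5.984 − (-1.539) = 7.523; smaller M is more luminous → Star B.
L ratio = 10^(0.4 |ΔM|) = 10^3.009 = 1021

Star B is more luminous, by a factor of 1020.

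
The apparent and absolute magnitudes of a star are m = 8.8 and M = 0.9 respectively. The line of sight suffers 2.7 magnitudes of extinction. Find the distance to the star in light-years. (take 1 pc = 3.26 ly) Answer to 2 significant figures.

d ≈ 360 ly

m − M = 5 log₁₀(d/10 pc) + A  ⇒  8.8 − (0.9) − 2.7 = 5 log₁₀(d/10)
5.200 = 5 log₁₀(d/10)
log₁₀ d = (m − M − A)/5 + 1 = 2.0400
d = 10^2.0400 = 109.6 pc
= 357.5 ly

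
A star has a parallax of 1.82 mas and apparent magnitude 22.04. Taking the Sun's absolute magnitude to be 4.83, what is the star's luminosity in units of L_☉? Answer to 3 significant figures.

d = 1/p = 1000/1.82 mas = 549.5 pc
M = m − 5 log₁₀ d + 5 = 22.04 − 5·2.7399 + 5 = 13.340
M − M_☉ = 13.340 − 4.83 = 8.510
L/L_☉ = 10^(−0.4 × 8.510) = 3.943×10^-4

L/L_☉ ≈ 3.94×10^-4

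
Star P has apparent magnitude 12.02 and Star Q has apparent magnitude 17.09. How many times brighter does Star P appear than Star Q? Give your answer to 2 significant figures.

Magnitude difference = -5.07
Flux ratio = 10^(−0.4 Δm) = 10^(−0.4 × -5.07) = 10^2.028 = 106.7

110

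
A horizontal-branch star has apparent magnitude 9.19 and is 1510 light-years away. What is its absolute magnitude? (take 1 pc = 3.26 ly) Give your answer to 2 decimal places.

d = 1510 ly / 3.26 = 463.2 pc
5 log₁₀(d/10 pc) = 5 log₁₀(463.2) − 5 = 8.329
M = m − 5 log₁₀(d/10) = 9.19 − 8.329 = 0.861

M ≈ 0.86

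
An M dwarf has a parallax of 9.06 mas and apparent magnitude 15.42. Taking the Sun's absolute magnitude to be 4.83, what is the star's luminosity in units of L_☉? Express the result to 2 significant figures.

L/L_☉ ≈ 7.1×10^-3

d = 1/p = 1000/9.06 mas = 110.4 pc
M = m − 5 log₁₀ d + 5 = 15.42 − 5·2.0429 + 5 = 10.206
M − M_☉ = 10.206 − 4.83 = 5.376
L/L_☉ = 10^(−0.4 × 5.376) = 7.075×10^-3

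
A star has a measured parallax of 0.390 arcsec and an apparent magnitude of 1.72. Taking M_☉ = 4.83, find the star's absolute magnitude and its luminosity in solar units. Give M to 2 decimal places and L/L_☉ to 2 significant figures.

M ≈ 4.68; L/L_☉ ≈ 1.2

d = 1/p = 1/0.390″ = 2.564 pc
M = m − 5 log₁₀ d + 5 = 1.72 − 5·0.4089 + 5 = 4.675
M − M_☉ = 4.675 − 4.83 = -0.155
L/L_☉ = 10^(−0.4 × -0.155) = 1.153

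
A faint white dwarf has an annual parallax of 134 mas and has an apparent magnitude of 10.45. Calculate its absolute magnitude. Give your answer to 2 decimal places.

M ≈ 11.09

p = 134 mas = 0.134″ → d = 1/p = 7.463 pc
5 log₁₀(d/10 pc) = 5 log₁₀(7.463) − 5 = -0.636
M = m − 5 log₁₀(d/10) = 10.45 + 0.636 = 11.086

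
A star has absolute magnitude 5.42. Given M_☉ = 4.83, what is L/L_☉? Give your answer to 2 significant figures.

M − M_☉ = 5.42 − 4.83 = 0.590
L/L_☉ = 10^(−0.4 (M − M_☉)) = 10^-0.236 = 0.5808

L/L_☉ ≈ 0.58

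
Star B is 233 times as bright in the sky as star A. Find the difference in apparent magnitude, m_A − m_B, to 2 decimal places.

m_A − m_B ≈ 5.92

Pogson: Δm = −2.5 log₁₀(ratio) = −2.5 log₁₀(233) = −2.5 × 2.3674 = -5.918
Star B is brighter so has the smaller magnitude: m_A − m_B is positive.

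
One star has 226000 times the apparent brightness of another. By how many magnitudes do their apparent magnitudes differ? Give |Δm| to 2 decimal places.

Pogson: Δm = −2.5 log₁₀(ratio) = −2.5 log₁₀(226000) = −2.5 × 5.3541 = -13.385

|Δm| ≈ 13.39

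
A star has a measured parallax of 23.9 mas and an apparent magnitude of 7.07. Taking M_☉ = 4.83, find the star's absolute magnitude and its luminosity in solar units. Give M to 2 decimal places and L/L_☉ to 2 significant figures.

M ≈ 3.96; L/L_☉ ≈ 2.2

d = 1/p = 1000/23.9 mas = 41.84 pc
M = m − 5 log₁₀ d + 5 = 7.07 − 5·1.6216 + 5 = 3.962
M − M_☉ = 3.962 − 4.83 = -0.868
L/L_☉ = 10^(−0.4 × -0.868) = 2.224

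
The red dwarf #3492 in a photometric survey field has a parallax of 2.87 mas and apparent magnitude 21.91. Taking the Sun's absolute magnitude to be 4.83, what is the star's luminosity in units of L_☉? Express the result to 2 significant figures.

L/L_☉ ≈ 1.8×10^-4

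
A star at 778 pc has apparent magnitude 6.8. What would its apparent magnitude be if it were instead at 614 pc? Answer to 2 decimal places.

m ≈ 6.29

Flux ∝ 1/d², so Δm = 5 log₁₀(d₂/d₁) = 5 log₁₀(614/778) = -0.514
m₂ = m₁ + Δm = 6.8 + (-0.514) = 6.286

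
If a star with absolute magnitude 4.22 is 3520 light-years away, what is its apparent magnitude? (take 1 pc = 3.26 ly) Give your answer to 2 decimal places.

m ≈ 14.39

d = 3520 ly / 3.26 = 1080 pc
m = M + 5 log₁₀ d − 5 = 4.22 + 5·3.0333 − 5 = 14.387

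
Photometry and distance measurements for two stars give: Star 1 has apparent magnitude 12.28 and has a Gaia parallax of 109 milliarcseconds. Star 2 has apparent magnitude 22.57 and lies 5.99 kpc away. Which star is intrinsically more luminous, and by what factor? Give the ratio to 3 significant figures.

Star 2 is more luminous, by a factor of 32.6.

Star 1: p = 109 mas = 0.109″ → d = 1/p = 9.174 pc
Star 1: M = m − 5 log₁₀ d + 5 = 12.28 − 5·0.9626 + 5 = 12.467
Star 2: d = 5.99 kpc = 5990 pc
Star 2: M = m − 5 log₁₀ d + 5 = 22.57 − 5·3.7774 + 5 = 8.683
ΔM = M_1 − M_2 = 12.467 − (8.683) = 3.784; smaller M is more luminous → Star 2.
L ratio = 10^(0.4 |ΔM|) = 10^1.514 = 32.64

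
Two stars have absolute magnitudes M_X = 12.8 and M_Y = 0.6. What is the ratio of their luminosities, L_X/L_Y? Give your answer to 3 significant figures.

L_X/L_Y ≈ 1.32×10^-5

ΔM = M_X − M_Y = 12.2
L_X/L_Y = 10^(−0.4 ΔM) = 10^-4.880 = 1.318×10^-5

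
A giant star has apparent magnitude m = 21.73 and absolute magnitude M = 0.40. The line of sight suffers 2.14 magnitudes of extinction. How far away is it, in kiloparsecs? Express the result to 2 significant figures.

m − M = 5 log₁₀(d/10 pc) + A  ⇒  21.73 − (0.40) − 2.14 = 5 log₁₀(d/10)
19.190 = 5 log₁₀(d/10)
log₁₀ d = (m − M − A)/5 + 1 = 4.8380
d = 10^4.8380 = 68870 pc
= 68.87 kpc

d ≈ 69 kpc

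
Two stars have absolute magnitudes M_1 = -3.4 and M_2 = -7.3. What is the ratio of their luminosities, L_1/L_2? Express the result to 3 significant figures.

ΔM = M_1 − M_2 = 3.9
L_1/L_2 = 10^(−0.4 ΔM) = 10^-1.560 = 0.02754

L_1/L_2 ≈ 0.0275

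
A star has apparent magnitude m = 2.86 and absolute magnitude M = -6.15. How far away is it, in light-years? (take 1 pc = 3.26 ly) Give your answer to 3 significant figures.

d ≈ 2070 ly

μ = m − M = 9.010
m − M = 5 log₁₀ d − 5
log₁₀ d = (m − M)/5 + 1 = 2.8020
d = 10^2.8020 = 633.9 pc
= 2066 ly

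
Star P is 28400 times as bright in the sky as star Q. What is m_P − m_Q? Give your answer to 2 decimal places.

m_P − m_Q ≈ -11.13

Pogson: Δm = −2.5 log₁₀(ratio) = −2.5 log₁₀(28400) = −2.5 × 4.4533 = -11.133
Star P is brighter, so it has the smaller magnitude: the difference is negative.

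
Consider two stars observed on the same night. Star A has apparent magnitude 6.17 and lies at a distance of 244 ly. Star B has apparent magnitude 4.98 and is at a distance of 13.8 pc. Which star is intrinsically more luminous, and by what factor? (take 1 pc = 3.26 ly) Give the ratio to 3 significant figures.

Star A is more luminous, by a factor of 9.83.

Star A: d = 244 ly / 3.26 = 74.85 pc
Star A: M = m − 5 log₁₀ d + 5 = 6.17 − 5·1.8742 + 5 = 1.799
Star B: M = m − 5 log₁₀ d + 5 = 4.98 − 5·1.1399 + 5 = 4.281
ΔM = M_A − M_B = 1.799 − (4.281) = -2.481; smaller M is more luminous → Star A.
L ratio = 10^(0.4 |ΔM|) = 10^0.993 = 9.831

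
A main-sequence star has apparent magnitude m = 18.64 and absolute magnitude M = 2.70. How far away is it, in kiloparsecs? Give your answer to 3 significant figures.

Distance modulus: m − M = 18.64 − (2.70) = 15.940
m − M = 5 log₁₀ d − 5
log₁₀ d = (m − M)/5 + 1 = 4.1880
d = 10^4.1880 = 15420 pc
= 15.42 kpc

d ≈ 15.4 kpc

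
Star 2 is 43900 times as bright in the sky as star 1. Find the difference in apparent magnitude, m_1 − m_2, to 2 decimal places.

Pogson: Δm = −2.5 log₁₀(ratio) = −2.5 log₁₀(43900) = −2.5 × 4.6425 = -11.606
Star 2 is brighter so has the smaller magnitude: m_1 − m_2 is positive.

m_1 − m_2 ≈ 11.61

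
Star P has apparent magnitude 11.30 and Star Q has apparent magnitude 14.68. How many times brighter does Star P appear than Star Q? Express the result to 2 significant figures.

22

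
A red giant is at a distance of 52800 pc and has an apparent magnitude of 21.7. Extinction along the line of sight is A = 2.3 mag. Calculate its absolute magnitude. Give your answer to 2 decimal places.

M ≈ 0.79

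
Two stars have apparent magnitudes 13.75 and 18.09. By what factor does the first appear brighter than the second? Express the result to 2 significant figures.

54

Magnitude difference = -4.34
Flux ratio = 10^(−0.4 Δm) = 10^(−0.4 × -4.34) = 10^1.736 = 54.45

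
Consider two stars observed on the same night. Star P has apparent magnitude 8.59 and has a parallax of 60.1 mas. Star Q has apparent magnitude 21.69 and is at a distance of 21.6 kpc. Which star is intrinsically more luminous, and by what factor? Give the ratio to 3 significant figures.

Star Q is more luminous, by a factor of 9.70.

Star P: p = 60.1 mas = 0.0601″ → d = 1/p = 16.64 pc
Star P: M = m − 5 log₁₀ d + 5 = 8.59 − 5·1.2211 + 5 = 7.484
Star Q: d = 21.6 kpc = 21600 pc
Star Q: M = m − 5 log₁₀ d + 5 = 21.69 − 5·4.3345 + 5 = 5.018
ΔM = M_P − M_Q = 7.484 − (5.018) = 2.467; smaller M is more luminous → Star Q.
L ratio = 10^(0.4 |ΔM|) = 10^0.987 = 9.697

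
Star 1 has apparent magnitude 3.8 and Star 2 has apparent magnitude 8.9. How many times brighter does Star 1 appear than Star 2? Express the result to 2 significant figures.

110

Magnitude difference = -5.1
Flux ratio = 10^(−0.4 Δm) = 10^(−0.4 × -5.1) = 10^2.040 = 109.6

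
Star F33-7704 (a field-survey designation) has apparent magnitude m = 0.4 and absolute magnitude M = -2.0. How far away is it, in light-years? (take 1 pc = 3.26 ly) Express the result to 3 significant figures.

Distance modulus: m − M = 0.4 − (-2.0) = 2.400
m − M = 5 log₁₀ d − 5
log₁₀ d = (m − M)/5 + 1 = 1.4800
d = 10^1.4800 = 30.20 pc
= 98.45 ly

d ≈ 98.5 ly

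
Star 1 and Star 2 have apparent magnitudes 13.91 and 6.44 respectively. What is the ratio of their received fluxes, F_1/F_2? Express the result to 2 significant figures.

Δm = 13.91 − (6.44) = 7.47
Flux ratio = 10^(−0.4 Δm) = 10^(−0.4 × 7.47) = 10^-2.988 = 1.028×10^-3

F_1/F_2 ≈ 1.0×10^-3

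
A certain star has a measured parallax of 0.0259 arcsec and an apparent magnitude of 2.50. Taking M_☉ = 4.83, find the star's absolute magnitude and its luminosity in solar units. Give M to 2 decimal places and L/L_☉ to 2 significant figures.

M ≈ -0.43; L/L_☉ ≈ 130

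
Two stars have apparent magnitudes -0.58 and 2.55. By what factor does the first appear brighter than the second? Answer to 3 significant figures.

17.9

Δm = -0.58 − (2.55) = -3.13
Flux ratio = 10^(−0.4 Δm) = 10^(−0.4 × -3.13) = 10^1.252 = 17.86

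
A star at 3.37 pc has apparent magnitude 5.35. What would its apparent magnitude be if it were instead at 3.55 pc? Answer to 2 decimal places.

m ≈ 5.46

Flux ∝ 1/d², so Δm = 5 log₁₀(d₂/d₁) = 5 log₁₀(3.55/3.37) = 0.113
m₂ = m₁ + Δm = 5.35 + (0.113) = 5.463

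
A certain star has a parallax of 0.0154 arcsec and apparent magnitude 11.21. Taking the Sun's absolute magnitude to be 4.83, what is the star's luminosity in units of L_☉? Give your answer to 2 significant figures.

L/L_☉ ≈ 0.12

d = 1/p = 1/0.0154″ = 64.94 pc
M = m − 5 log₁₀ d + 5 = 11.21 − 5·1.8125 + 5 = 7.148
M − M_☉ = 7.148 − 4.83 = 2.318
L/L_☉ = 10^(−0.4 × 2.318) = 0.1183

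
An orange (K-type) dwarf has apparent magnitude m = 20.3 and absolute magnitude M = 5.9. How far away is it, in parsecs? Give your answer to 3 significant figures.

d ≈ 7590 pc

Distance modulus: m − M = 20.3 − (5.9) = 14.400
m − M = 5 log₁₀ d − 5
log₁₀ d = (m − M)/5 + 1 = 3.8800
d = 10^3.8800 = 7586 pc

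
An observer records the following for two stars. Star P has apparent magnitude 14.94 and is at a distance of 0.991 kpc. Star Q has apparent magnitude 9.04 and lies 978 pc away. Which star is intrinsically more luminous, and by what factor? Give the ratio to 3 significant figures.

Star Q is more luminous, by a factor of 223.

Star P: d = 0.991 kpc = 991.0 pc
Star P: M = m − 5 log₁₀ d + 5 = 14.94 − 5·2.9961 + 5 = 4.960
Star Q: M = m − 5 log₁₀ d + 5 = 9.04 − 5·2.9903 + 5 = -0.912
ΔM = M_P − M_Q = 4.960 − (-0.912) = 5.871; smaller M is more luminous → Star Q.
L ratio = 10^(0.4 |ΔM|) = 10^2.349 = 223.1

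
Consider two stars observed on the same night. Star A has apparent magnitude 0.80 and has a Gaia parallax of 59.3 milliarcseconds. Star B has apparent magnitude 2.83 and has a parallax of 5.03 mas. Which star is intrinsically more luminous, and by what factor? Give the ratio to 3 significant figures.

Star B is more luminous, by a factor of 21.4.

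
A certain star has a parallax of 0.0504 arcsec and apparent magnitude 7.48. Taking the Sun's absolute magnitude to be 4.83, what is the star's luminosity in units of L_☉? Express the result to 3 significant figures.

L/L_☉ ≈ 0.343

d = 1/p = 1/0.0504″ = 19.84 pc
M = m − 5 log₁₀ d + 5 = 7.48 − 5·1.2976 + 5 = 5.992
M − M_☉ = 5.992 − 4.83 = 1.162
L/L_☉ = 10^(−0.4 × 1.162) = 0.3429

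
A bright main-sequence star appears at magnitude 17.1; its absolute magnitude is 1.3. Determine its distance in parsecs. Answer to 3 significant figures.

d ≈ 14500 pc

Distance modulus: m − M = 17.1 − (1.3) = 15.800
m − M = 5 log₁₀ d − 5
log₁₀ d = (m − M)/5 + 1 = 4.1600
d = 10^4.1600 = 14450 pc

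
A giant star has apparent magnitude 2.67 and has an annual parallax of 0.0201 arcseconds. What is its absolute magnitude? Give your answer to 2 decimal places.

M ≈ -0.81

d = 1/p = 1/0.0201″ = 49.75 pc
5 log₁₀(d/10 pc) = 5 log₁₀(49.75) − 5 = 3.484
M = m − 5 log₁₀(d/10) = 2.67 − 3.484 = -0.814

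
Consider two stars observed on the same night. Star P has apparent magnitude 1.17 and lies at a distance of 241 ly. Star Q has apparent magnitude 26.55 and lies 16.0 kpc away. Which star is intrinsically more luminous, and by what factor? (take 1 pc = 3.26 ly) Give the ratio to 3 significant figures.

Star P: d = 241 ly / 3.26 = 73.93 pc
Star P: M = m − 5 log₁₀ d + 5 = 1.17 − 5·1.8688 + 5 = -3.174
Star Q: d = 16.0 kpc = 16000 pc
Star Q: M = m − 5 log₁₀ d + 5 = 26.55 − 5·4.2041 + 5 = 10.529
ΔM = M_P − M_Q = -3.174 − (10.529) = -13.703; smaller M is more luminous → Star P.
L ratio = 10^(0.4 |ΔM|) = 10^5.481 = 302900

Star P is more luminous, by a factor of 303000.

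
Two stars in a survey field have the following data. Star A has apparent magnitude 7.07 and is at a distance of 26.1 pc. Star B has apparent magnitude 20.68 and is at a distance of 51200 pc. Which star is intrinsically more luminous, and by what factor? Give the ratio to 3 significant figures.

Star A: M = m − 5 log₁₀ d + 5 = 7.07 − 5·1.4166 + 5 = 4.987
Star B: M = m − 5 log₁₀ d + 5 = 20.68 − 5·4.7093 + 5 = 2.134
ΔM = M_A − M_B = 4.987 − (2.134) = 2.853; smaller M is more luminous → Star B.
L ratio = 10^(0.4 |ΔM|) = 10^1.141 = 13.84

Star B is more luminous, by a factor of 13.8.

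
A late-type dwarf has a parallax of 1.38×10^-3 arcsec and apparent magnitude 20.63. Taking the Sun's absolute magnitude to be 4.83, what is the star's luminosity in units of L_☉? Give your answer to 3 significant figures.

L/L_☉ ≈ 2.51×10^-3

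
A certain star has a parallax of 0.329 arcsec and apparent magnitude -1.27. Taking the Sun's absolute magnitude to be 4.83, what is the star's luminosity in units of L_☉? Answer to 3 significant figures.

d = 1/p = 1/0.329″ = 3.040 pc
M = m − 5 log₁₀ d + 5 = -1.27 − 5·0.4828 + 5 = 1.316
M − M_☉ = 1.316 − 4.83 = -3.514
L/L_☉ = 10^(−0.4 × -3.514) = 25.45

L/L_☉ ≈ 25.4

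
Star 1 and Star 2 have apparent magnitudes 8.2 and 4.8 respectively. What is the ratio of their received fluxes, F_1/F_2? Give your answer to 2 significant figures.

F_1/F_2 ≈ 0.044

Magnitude difference = 3.4
Flux ratio = 10^(−0.4 Δm) = 10^(−0.4 × 3.4) = 10^-1.360 = 0.04365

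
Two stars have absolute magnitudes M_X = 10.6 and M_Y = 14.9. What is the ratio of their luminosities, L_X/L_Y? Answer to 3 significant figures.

ΔM = M_X − M_Y = -4.3
L_X/L_Y = 10^(−0.4 ΔM) = 10^1.720 = 52.48

L_X/L_Y ≈ 52.5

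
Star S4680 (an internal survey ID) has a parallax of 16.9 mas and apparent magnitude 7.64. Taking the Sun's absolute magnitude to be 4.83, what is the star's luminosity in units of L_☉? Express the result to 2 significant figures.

L/L_☉ ≈ 2.6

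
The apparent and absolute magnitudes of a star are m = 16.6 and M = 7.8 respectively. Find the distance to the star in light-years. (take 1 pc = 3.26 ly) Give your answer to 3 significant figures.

μ = m − M = 8.800
m − M = 5 log₁₀ d − 5
log₁₀ d = (m − M)/5 + 1 = 2.7600
d = 10^2.7600 = 575.4 pc
= 1876 ly

d ≈ 1880 ly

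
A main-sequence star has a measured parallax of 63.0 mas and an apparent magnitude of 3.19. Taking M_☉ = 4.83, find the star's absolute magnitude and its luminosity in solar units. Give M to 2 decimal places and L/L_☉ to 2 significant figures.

M ≈ 2.19; L/L_☉ ≈ 11

d = 1/p = 1000/63.0 mas = 15.87 pc
M = m − 5 log₁₀ d + 5 = 3.19 − 5·1.2007 + 5 = 2.187
M − M_☉ = 2.187 − 4.83 = -2.643
L/L_☉ = 10^(−0.4 × -2.643) = 11.41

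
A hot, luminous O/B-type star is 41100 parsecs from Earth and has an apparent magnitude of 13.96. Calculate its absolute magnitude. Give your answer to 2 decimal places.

5 log₁₀(d/10 pc) = 5 log₁₀(41100) − 5 = 18.069
M = m − 5 log₁₀(d/10) = 13.96 − 18.069 = -4.109

M ≈ -4.11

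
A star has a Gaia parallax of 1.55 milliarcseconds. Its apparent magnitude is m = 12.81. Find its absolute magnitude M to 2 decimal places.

p = 1.55 mas = 1.55×10^-3″ → d = 1/p = 645.2 pc
5 log₁₀(d/10 pc) = 5 log₁₀(645.2) − 5 = 9.048
M = m − 5 log₁₀(d/10) = 12.81 − 9.048 = 3.762

M ≈ 3.76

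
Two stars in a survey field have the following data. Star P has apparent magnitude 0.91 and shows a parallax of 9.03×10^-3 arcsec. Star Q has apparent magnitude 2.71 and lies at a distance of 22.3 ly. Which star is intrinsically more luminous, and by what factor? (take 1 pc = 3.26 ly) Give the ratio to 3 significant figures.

Star P: d = 1/p = 1/9.03×10^-3″ = 110.7 pc
Star P: M = m − 5 log₁₀ d + 5 = 0.91 − 5·2.0443 + 5 = -4.312
Star Q: d = 22.3 ly / 3.26 = 6.840 pc
Star Q: M = m − 5 log₁₀ d + 5 = 2.71 − 5·0.8351 + 5 = 3.535
ΔM = M_P − M_Q = -4.312 − (3.535) = -7.846; smaller M is more luminous → Star P.
L ratio = 10^(0.4 |ΔM|) = 10^3.138 = 1375

Star P is more luminous, by a factor of 1380.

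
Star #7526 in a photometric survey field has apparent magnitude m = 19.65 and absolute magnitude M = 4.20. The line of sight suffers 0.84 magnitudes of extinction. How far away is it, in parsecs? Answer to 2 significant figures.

m − M = 5 log₁₀(d/10 pc) + A  ⇒  19.65 − (4.20) − 0.84 = 5 log₁₀(d/10)
14.610 = 5 log₁₀(d/10)
log₁₀ d = (m − M − A)/5 + 1 = 3.9220
d = 10^3.9220 = 8356 pc

d ≈ 8400 pc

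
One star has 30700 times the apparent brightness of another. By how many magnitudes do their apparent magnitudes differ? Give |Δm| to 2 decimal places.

|Δm| ≈ 11.22

Pogson: Δm = −2.5 log₁₀(ratio) = −2.5 log₁₀(30700) = −2.5 × 4.4871 = -11.218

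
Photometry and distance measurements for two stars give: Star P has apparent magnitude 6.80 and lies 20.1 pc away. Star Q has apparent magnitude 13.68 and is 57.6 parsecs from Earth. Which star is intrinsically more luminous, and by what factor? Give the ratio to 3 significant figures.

Star P is more luminous, by a factor of 68.8.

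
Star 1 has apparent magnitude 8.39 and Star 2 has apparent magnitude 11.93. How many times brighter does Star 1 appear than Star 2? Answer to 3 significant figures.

Δm = 8.39 − (11.93) = -3.54
Flux ratio = 10^(−0.4 Δm) = 10^(−0.4 × -3.54) = 10^1.416 = 26.06

26.1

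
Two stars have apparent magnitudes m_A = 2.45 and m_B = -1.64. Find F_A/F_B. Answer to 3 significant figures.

F_A/F_B ≈ 0.0231

Magnitude difference = 4.09
Flux ratio = 10^(−0.4 Δm) = 10^(−0.4 × 4.09) = 10^-1.636 = 0.02312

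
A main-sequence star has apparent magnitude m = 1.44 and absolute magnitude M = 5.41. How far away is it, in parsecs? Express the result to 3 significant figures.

d ≈ 1.61 pc

Distance modulus: m − M = 1.44 − (5.41) = -3.970
m − M = 5 log₁₀ d − 5
log₁₀ d = (m − M)/5 + 1 = 0.2060
d = 10^0.2060 = 1.607 pc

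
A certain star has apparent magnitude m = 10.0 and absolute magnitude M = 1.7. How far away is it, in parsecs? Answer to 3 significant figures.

d ≈ 457 pc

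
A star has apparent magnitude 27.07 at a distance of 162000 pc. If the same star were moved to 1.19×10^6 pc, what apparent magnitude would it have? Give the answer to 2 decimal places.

m ≈ 31.40

Flux ∝ 1/d², so Δm = 5 log₁₀(d₂/d₁) = 5 log₁₀(1.19×10^6/162000) = 4.330
m₂ = m₁ + Δm = 27.07 + (4.330) = 31.400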